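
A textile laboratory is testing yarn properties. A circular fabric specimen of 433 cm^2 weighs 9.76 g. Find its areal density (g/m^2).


Formula: GSM = mass_g / area_m2
Step 1: Convert area: 433 cm^2 = 433 / 10000 = 0.0433 m^2
Step 2: GSM = 9.76 g / 0.0433 m^2 = 225.4 g/m^2

225.4 g/m^2


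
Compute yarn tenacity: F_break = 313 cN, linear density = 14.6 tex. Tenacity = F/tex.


Formula: Tenacity = Breaking force / Linear density
Tenacity = 313 cN / 14.6 tex
Tenacity = 21.44 cN/tex

21.44 cN/tex


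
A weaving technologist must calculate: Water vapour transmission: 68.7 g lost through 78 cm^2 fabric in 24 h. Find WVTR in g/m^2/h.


Formula: WVTR = mass_loss / (area * time)
Step 1: Convert area: 78 cm^2 = 0.0078 m^2
Step 2: WVTR = 68.7 g / (0.0078 m^2 * 24 h)
Step 3: WVTR = 68.7 / 0.1872 = 367.0 g/m^2/h

367.0 g/m^2/h


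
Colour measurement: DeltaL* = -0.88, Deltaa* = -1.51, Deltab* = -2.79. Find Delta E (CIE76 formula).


Formula: Delta E = sqrt(dL*^2 + da*^2 + db*^2)
Step 1: dL*^2 = (-0.88)^2 = 0.7744
Step 2: da*^2 = (-1.51)^2 = 2.2801
Step 3: db*^2 = (-2.79)^2 = 7.7841
Step 4: Sum = 0.7744 + 2.2801 + 7.7841 = 10.8386
Step 5: Delta E = sqrt(10.8386) = 3.29

3.29 Delta E


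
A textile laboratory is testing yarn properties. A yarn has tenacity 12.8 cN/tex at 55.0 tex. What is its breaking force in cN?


Formula: Breaking force = Tenacity * Linear density
F = 12.8 cN/tex * 55.0 tex
F = 704.00 cN

704.00 cN


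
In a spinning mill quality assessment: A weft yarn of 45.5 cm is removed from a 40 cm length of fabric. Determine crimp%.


Formula: Crimp% = ((L_yarn - L_fabric) / L_fabric) * 100
Step 1: Extension = 45.5 - 40 = 5.5 cm
Step 2: Crimp% = (5.5 / 40) * 100
Step 3: Crimp% = 0.1375 * 100 = 13.75% ≈ 13.8%

13.8%


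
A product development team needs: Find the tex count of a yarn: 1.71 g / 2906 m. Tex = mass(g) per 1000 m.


Formula: Tex = (mass_g / length_m) * 1000
Substituting: Tex = (1.71 / 2906) * 1000
Intermediate: 1.71 / 2906 = 0.00058844 g/m
Tex = 0.00058844 * 1000 = 0.59 tex

0.59 tex


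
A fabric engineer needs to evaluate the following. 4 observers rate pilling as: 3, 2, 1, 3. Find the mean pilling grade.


Formula: Mean = sum / count
Sum = 3 + 2 + 1 + 3 = 9
Mean = 9 / 4 = 2.3

2.3


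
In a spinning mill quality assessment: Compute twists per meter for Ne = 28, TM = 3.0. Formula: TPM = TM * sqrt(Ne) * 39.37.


Formula: TPM = TM * sqrt(Ne) * 39.37
Step 1: sqrt(Ne) = sqrt(28) = 5.2915
Step 2: TM * sqrt(Ne) = 3.0 * 5.2915 = 15.8745
Step 3: TPM = 15.8745 * 39.37 = 625 twists/m

625 twists/m


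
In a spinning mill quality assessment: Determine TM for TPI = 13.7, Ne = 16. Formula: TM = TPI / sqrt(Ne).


Formula: TM = TPI / sqrt(Ne)
Step 1: sqrt(Ne) = sqrt(16) = 4
Step 2: TM = 13.7 / 4 = 3.43

3.43 TM


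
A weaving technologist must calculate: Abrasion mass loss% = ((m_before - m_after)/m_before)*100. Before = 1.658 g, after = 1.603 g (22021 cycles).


Formula: Mass loss% = ((m_before - m_after) / m_before) * 100
Step 1: Mass loss = 1.658 - 1.603 = 0.055 g
Step 2: Ratio = 0.055 / 1.658 = 0.0331725
Step 3: Mass loss% = 0.0331725 * 100 = 3.31725% ≈ 3.32%

3.32%


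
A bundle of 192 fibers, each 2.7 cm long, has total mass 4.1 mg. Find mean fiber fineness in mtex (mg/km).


Formula: fineness (mtex) = mass (mg) / total length (km) = (mass_mg / total_length_m) * 1000
Step 1: Convert fiber length: 2.7 cm = 0.027 m
Step 2: Total fiber length = 192 * 0.027 = 5.184 m
Step 3: Linear density = 4.1 mg / 5.184 m = 0.7909 mg/m
Step 4: fineness = 0.7909 * 1000 = 790.9 mtex

790.9 mtex


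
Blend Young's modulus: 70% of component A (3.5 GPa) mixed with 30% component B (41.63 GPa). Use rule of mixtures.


Formula: Blend property = (fraction_A * property_A) + (fraction_B * property_B)
Step 1: Contribution A = 70/100 * 3.5 GPa = 2.45 GPa
Step 2: Contribution B = 30/100 * 41.63 GPa = 12.489 GPa
Step 3: Blend Young's modulus = 2.45 + 12.489 = 14.939 GPa

14.939 GPa


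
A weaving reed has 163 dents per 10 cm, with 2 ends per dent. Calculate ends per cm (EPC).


Formula: EPC = (dents per 10 cm * ends per dent) / 10
Step 1: Total ends per 10 cm = 163 * 2 = 326
Step 2: EPC = 326 / 10 = 32.6 ends/cm

32.6 ends/cm


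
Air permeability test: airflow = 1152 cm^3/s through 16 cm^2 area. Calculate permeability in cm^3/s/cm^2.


Formula: Air Permeability = Airflow / Test Area
AP = 1152 cm^3/s / 16 cm^2
AP = 72.0 cm^3/s/cm^2

72.0 cm^3/s/cm^2


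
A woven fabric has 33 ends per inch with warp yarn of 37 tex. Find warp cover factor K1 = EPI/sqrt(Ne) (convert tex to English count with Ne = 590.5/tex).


Formula: K1 = EPI / sqrt(Ne), with Ne = 590.5 / tex_warp
Step 1: Ne = 590.5 / 37 = 15.959
Step 2: sqrt(Ne) = sqrt(15.959) = 3.9949
Step 3: K1 = 33 / 3.9949 = 8.3

8.3


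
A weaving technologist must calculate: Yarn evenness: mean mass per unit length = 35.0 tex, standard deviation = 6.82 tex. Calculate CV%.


Formula: CV% = (standard deviation / mean) * 100
Step 1: Ratio = 6.82 / 35.0 = 0.194857
Step 2: CV% = 0.194857 * 100 = 19.4857% ≈ 19.5%

19.5%


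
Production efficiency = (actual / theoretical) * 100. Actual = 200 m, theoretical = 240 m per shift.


Formula: Efficiency% = (Actual output / Theoretical output) * 100
Efficiency% = (200 / 240) * 100
Efficiency% = 0.833333 * 100 = 83.3333% ≈ 83.3%

83.3%


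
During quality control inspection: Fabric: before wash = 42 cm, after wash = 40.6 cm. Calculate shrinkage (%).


Formula: Shrinkage% = ((L_before - L_after) / L_before) * 100
Step 1: Shrinkage = 42 - 40.6 = 1.4 cm
Step 2: Shrinkage% = (1.4 / 42) * 100
Step 3: Shrinkage% = 0.033333 * 100 = 3.3333% ≈ 3.3%

3.3%


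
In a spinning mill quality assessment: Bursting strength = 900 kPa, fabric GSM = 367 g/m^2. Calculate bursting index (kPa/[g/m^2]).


Formula: Bursting Index = Bursting Strength / Fabric GSM
BI = 900 kPa / 367 g/m^2
BI = 2.452 kPa/(g/m^2)

2.452 kPa/(g/m^2)


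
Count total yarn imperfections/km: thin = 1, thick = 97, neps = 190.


Formula: Total = thin places + thick places + neps
Total = 1 + 97 + 190
Total = 288 imperfections/km

288 imperfections/km


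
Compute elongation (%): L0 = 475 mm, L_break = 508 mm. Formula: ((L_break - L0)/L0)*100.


Formula: Elongation (%) = ((L_break - L0) / L0) * 100
Step 1: Extension = 508 - 475 = 33 mm
Step 2: Elongation = (33 / 475) * 100
Step 3: Elongation = 0.069474 * 100 = 6.9474% ≈ 6.9%

6.9%


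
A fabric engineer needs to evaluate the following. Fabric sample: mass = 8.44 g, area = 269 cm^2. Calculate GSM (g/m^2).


Formula: GSM = mass_g / area_m2
Step 1: Convert area: 269 cm^2 = 269 / 10000 = 0.0269 m^2
Step 2: GSM = 8.44 g / 0.0269 m^2 = 313.8 g/m^2

313.8 g/m^2


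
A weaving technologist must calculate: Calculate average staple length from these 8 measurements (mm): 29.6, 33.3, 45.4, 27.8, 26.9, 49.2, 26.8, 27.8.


Formula: Mean = sum of lengths / count
Sum = 29.6 + 33.3 + 45.4 + 27.8 + 26.9 + 49.2 + 26.8 + 27.8
Sum = 266.8 mm
Mean = 266.8 / 8 = 33.35 mm

33.35 mm


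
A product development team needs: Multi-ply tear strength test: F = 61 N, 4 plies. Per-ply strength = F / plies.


Formula: Per-ply strength = Total force / Number of plies
Per-ply = 61 N / 4
Per-ply = 15.25 N

15.25 N


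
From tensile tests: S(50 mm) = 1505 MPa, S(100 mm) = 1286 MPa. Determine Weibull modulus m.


Formula: m = ln(L1/L2) / ln(S2/S1)
Step 1: ln(L1/L2) = ln(50/100) = -0.69315
Step 2: S2/S1 = 1286/1505 = 0.85449
Step 3: ln(S2/S1) = ln(0.85449) = -0.15725
Step 4: m = -0.69315 / -0.15725 = 4.41

4.41 (Weibull m)


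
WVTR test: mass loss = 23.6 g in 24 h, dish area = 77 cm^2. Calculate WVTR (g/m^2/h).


Formula: WVTR = mass_loss / (area * time)
Step 1: Convert area: 77 cm^2 = 0.0077 m^2
Step 2: WVTR = 23.6 g / (0.0077 m^2 * 24 h)
Step 3: WVTR = 23.6 / 0.1848 = 127.7 g/m^2/h

127.7 g/m^2/h


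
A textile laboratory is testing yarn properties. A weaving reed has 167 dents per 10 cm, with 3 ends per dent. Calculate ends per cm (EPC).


Formula: EPC = (dents per 10 cm * ends per dent) / 10
Step 1: Total ends per 10 cm = 167 * 3 = 501
Step 2: EPC = 501 / 10 = 50.1 ends/cm

50.1 ends/cm


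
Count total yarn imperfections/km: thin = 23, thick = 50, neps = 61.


Formula: Total = thin places + thick places + neps
Total = 23 + 50 + 61
Total = 134 imperfections/km

134 imperfections/km


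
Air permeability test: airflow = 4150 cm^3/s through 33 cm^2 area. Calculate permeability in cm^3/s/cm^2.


Formula: Air Permeability = Airflow / Test Area
AP = 4150 cm^3/s / 33 cm^2
AP = 125.8 cm^3/s/cm^2

125.8 cm^3/s/cm^2


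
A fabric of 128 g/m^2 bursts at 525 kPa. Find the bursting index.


Formula: Bursting Index = Bursting Strength / Fabric GSM
BI = 525 kPa / 128 g/m^2
BI = 4.102 kPa/(g/m^2)

4.102 kPa/(g/m^2)


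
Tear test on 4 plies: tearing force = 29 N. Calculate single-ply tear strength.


Formula: Per-ply strength = Total force / Number of plies
Per-ply = 29 N / 4
Per-ply = 7.25 N

7.25 N


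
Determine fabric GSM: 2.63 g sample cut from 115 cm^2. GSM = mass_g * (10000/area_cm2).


Formula: GSM = mass_g / area_m2
Step 1: Convert area: 115 cm^2 = 115 / 10000 = 0.0115 m^2
Step 2: GSM = 2.63 g / 0.0115 m^2 = 228.7 g/m^2

228.7 g/m^2


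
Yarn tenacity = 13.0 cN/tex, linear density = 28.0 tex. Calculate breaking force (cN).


Formula: Breaking force = Tenacity * Linear density
F = 13.0 cN/tex * 28.0 tex
F = 364.00 cN

364.00 cN


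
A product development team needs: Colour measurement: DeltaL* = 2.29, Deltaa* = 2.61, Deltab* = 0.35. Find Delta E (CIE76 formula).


Formula: Delta E = sqrt(dL*^2 + da*^2 + db*^2)
Step 1: dL*^2 = 2.29^2 = 5.2441
Step 2: da*^2 = 2.61^2 = 6.8121
Step 3: db*^2 = 0.35^2 = 0.1225
Step 4: Sum = 5.2441 + 6.8121 + 0.1225 = 12.1787
Step 5: Delta E = sqrt(12.1787) = 3.49

3.49 Delta E


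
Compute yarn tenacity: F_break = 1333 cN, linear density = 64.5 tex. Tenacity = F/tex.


Formula: Tenacity = Breaking force / Linear density
Tenacity = 1333 cN / 64.5 tex
Tenacity = 20.67 cN/tex

20.67 cN/tex


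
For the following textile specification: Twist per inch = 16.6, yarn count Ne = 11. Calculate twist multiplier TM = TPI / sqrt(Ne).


Formula: TM = TPI / sqrt(Ne)
Step 1: sqrt(Ne) = sqrt(11) = 3.3166
Step 2: TM = 16.6 / 3.3166 = 5.01

5.01 TM


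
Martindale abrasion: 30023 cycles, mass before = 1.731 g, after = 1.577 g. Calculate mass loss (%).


Formula: Mass loss% = ((m_before - m_after) / m_before) * 100
Step 1: Mass loss = 1.731 - 1.577 = 0.154 g
Step 2: Ratio = 0.154 / 1.731 = 0.0889659
Step 3: Mass loss% = 0.0889659 * 100 = 8.89659% ≈ 8.90%

8.90%


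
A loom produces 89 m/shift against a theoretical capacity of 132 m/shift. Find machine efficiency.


Formula: Efficiency% = (Actual output / Theoretical output) * 100
Efficiency% = (89 / 132) * 100
Efficiency% = 0.674242 * 100 = 67.4242% ≈ 67.4%

67.4%


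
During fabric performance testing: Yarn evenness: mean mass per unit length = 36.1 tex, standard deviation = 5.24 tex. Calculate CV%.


Formula: CV% = (standard deviation / mean) * 100
Step 1: Ratio = 5.24 / 36.1 = 0.145152
Step 2: CV% = 0.145152 * 100 = 14.5152% ≈ 14.5%

14.5%


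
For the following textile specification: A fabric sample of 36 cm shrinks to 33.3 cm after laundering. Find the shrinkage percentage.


Formula: Shrinkage% = ((L_before - L_after) / L_before) * 100
Step 1: Shrinkage = 36 - 33.3 = 2.7 cm
Step 2: Shrinkage% = (2.7 / 36) * 100
Step 3: Shrinkage% = 0.075 * 100 = 7.5%

7.5%


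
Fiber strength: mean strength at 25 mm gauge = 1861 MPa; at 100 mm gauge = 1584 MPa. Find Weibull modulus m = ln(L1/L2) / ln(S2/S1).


Formula: m = ln(L1/L2) / ln(S2/S1)
Step 1: ln(L1/L2) = ln(25/100) = -1.38629
Step 2: S2/S1 = 1584/1861 = 0.85116
Step 3: ln(S2/S1) = ln(0.85116) = -0.16116
Step 4: m = -1.38629 / -0.16116 = 8.60

8.60 (Weibull m)


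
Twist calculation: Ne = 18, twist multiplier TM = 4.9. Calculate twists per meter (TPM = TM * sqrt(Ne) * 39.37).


Formula: TPM = TM * sqrt(Ne) * 39.37
Step 1: sqrt(Ne) = sqrt(18) = 4.2426
Step 2: TM * sqrt(Ne) = 4.9 * 4.2426 = 20.7887
Step 3: TPM = 20.7887 * 39.37 = 818 twists/m

818 twists/m


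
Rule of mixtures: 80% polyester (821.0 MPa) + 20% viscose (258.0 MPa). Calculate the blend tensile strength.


Formula: Blend property = (fraction_A * property_A) + (fraction_B * property_B)
Step 1: Contribution A = 80/100 * 821.0 MPa = 656.8 MPa
Step 2: Contribution B = 20/100 * 258.0 MPa = 51.6 MPa
Step 3: Blend tensile strength = 656.8 + 51.6 = 708.4 MPa

708.4 MPa


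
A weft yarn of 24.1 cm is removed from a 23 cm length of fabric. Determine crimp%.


Formula: Crimp% = ((L_yarn - L_fabric) / L_fabric) * 100
Step 1: Extension = 24.1 - 23 = 1.1 cm
Step 2: Crimp% = (1.1 / 23) * 100
Step 3: Crimp% = 0.047826 * 100 = 4.7826% ≈ 4.8%

4.8%


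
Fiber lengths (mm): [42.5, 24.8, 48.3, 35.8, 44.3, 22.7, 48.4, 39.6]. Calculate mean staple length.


Formula: Mean = sum of lengths / count
Sum = 42.5 + 24.8 + 48.3 + 35.8 + 44.3 + 22.7 + 48.4 + 39.6
Sum = 306.4 mm
Mean = 306.4 / 8 = 38.30 mm

38.30 mm


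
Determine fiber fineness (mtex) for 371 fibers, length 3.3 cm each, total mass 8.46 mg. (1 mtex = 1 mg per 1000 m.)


Formula: fineness (mtex) = mass (mg) / total length (km) = (mass_mg / total_length_m) * 1000
Step 1: Convert fiber length: 3.3 cm = 0.033 m
Step 2: Total fiber length = 371 * 0.033 = 12.243 m
Step 3: Linear density = 8.46 mg / 12.243 m = 0.6910 mg/m
Step 4: fineness = 0.6910 * 1000 = 691.0 mtex

691.0 mtex


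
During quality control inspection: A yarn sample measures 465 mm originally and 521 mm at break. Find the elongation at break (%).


Formula: Elongation (%) = ((L_break - L0) / L0) * 100
Step 1: Extension = 521 - 465 = 56 mm
Step 2: Elongation = (56 / 465) * 100
Step 3: Elongation = 0.12043 * 100 = 12.043% ≈ 12.0%

12.0%


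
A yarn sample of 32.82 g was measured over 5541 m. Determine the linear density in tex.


Formula: Tex = (mass_g / length_m) * 1000
Substituting: Tex = (32.82 / 5541) * 1000
Intermediate: 32.82 / 5541 = 0.00592312 g/m
Tex = 0.00592312 * 1000 = 5.92 tex

5.92 tex


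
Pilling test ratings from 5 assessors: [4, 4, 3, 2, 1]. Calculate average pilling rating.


Formula: Mean = sum / count
Sum = 4 + 4 + 3 + 2 + 1 = 14
Mean = 14 / 5 = 2.8

2.8


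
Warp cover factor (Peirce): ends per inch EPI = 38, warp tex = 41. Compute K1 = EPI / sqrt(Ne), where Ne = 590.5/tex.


Formula: K1 = EPI / sqrt(Ne), with Ne = 590.5 / tex_warp
Step 1: Ne = 590.5 / 41 = 14.402
Step 2: sqrt(Ne) = sqrt(14.402) = 3.795
Step 3: K1 = 38 / 3.795 = 10.0

10.0


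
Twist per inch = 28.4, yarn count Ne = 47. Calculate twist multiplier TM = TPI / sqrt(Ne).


Formula: TM = TPI / sqrt(Ne)
Step 1: sqrt(Ne) = sqrt(47) = 6.8557
Step 2: TM = 28.4 / 6.8557 = 4.14

4.14 TM


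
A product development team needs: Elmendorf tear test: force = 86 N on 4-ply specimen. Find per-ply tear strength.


Formula: Per-ply strength = Total force / Number of plies
Per-ply = 86 N / 4
Per-ply = 21.5 N

21.5 N


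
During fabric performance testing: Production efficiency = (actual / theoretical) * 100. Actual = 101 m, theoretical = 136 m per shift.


Formula: Efficiency% = (Actual output / Theoretical output) * 100
Efficiency% = (101 / 136) * 100
Efficiency% = 0.742647 * 100 = 74.2647% ≈ 74.3%

74.3%


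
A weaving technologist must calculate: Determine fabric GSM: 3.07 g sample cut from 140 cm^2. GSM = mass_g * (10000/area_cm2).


Formula: GSM = mass_g / area_m2
Step 1: Convert area: 140 cm^2 = 140 / 10000 = 0.014 m^2
Step 2: GSM = 3.07 g / 0.014 m^2 = 219.3 g/m^2

219.3 g/m^2


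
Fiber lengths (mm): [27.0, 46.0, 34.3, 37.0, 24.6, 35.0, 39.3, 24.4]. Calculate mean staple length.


Formula: Mean = sum of lengths / count
Sum = 27.0 + 46.0 + 34.3 + 37.0 + 24.6 + 35.0 + 39.3 + 24.4
Sum = 267.6 mm
Mean = 267.6 / 8 = 33.45 mm

33.45 mm


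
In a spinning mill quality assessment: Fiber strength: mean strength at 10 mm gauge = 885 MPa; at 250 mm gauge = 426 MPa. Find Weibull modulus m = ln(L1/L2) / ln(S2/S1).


Formula: m = ln(L1/L2) / ln(S2/S1)
Step 1: ln(L1/L2) = ln(10/250) = -3.21888
Step 2: S2/S1 = 426/885 = 0.48136
Step 3: ln(S2/S1) = ln(0.48136) = -0.73114
Step 4: m = -3.21888 / -0.73114 = 4.40

4.40 (Weibull m)


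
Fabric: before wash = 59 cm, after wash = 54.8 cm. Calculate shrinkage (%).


Formula: Shrinkage% = ((L_before - L_after) / L_before) * 100
Step 1: Shrinkage = 59 - 54.8 = 4.2 cm
Step 2: Shrinkage% = (4.2 / 59) * 100
Step 3: Shrinkage% = 0.071186 * 100 = 7.1186% ≈ 7.1%

7.1%


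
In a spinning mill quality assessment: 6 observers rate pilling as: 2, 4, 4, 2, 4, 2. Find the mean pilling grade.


Formula: Mean = sum / count
Sum = 2 + 4 + 4 + 2 + 4 + 2 = 18
Mean = 18 / 6 = 3.0

3.0


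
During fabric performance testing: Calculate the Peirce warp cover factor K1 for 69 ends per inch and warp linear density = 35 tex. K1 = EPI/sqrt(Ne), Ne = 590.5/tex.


Formula: K1 = EPI / sqrt(Ne), with Ne = 590.5 / tex_warp
Step 1: Ne = 590.5 / 35 = 16.871
Step 2: sqrt(Ne) = sqrt(16.871) = 4.1074
Step 3: K1 = 69 / 4.1074 = 16.8

16.8


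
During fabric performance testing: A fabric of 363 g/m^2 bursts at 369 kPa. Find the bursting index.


Formula: Bursting Index = Bursting Strength / Fabric GSM
BI = 369 kPa / 363 g/m^2
BI = 1.017 kPa/(g/m^2)

1.017 kPa/(g/m^2)


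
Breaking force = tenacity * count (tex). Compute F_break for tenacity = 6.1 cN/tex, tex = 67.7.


Formula: Breaking force = Tenacity * Linear density
F = 6.1 cN/tex * 67.7 tex
F = 412.97 cN

412.97 cN


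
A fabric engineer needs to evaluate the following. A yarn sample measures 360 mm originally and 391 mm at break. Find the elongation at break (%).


Formula: Elongation (%) = ((L_break - L0) / L0) * 100
Step 1: Extension = 391 - 360 = 31 mm
Step 2: Elongation = (31 / 360) * 100
Step 3: Elongation = 0.086111 * 100 = 8.6111% ≈ 8.6%

8.6%


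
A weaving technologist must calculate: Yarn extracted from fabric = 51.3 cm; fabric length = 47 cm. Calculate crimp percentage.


Formula: Crimp% = ((L_yarn - L_fabric) / L_fabric) * 100
Step 1: Extension = 51.3 - 47 = 4.3 cm
Step 2: Crimp% = (4.3 / 47) * 100
Step 3: Crimp% = 0.091489 * 100 = 9.1489% ≈ 9.1%

9.1%


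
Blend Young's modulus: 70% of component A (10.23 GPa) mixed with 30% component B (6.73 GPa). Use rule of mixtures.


Formula: Blend property = (fraction_A * property_A) + (fraction_B * property_B)
Step 1: Contribution A = 70/100 * 10.23 GPa = 7.161 GPa
Step 2: Contribution B = 30/100 * 6.73 GPa = 2.019 GPa
Step 3: Blend Young's modulus = 7.161 + 2.019 = 9.18 GPa

9.18 GPa


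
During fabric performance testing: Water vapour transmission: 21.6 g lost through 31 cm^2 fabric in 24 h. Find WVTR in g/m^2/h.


Formula: WVTR = mass_loss / (area * time)
Step 1: Convert area: 31 cm^2 = 0.0031 m^2
Step 2: WVTR = 21.6 g / (0.0031 m^2 * 24 h)
Step 3: WVTR = 21.6 / 0.0744 = 290.3 g/m^2/h

290.3 g/m^2/h


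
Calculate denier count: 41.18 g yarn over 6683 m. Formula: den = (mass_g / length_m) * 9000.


Formula: den = (mass_g / length_m) * 9000
Substituting: den = (41.18 / 6683) * 9000
Intermediate: 41.18 / 6683 = 0.0061619 g/m
den = 0.0061619 * 9000 = 55.5 denier

55.5 denier


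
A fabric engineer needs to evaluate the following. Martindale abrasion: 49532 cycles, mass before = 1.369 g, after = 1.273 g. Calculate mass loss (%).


Formula: Mass loss% = ((m_before - m_after) / m_before) * 100
Step 1: Mass loss = 1.369 - 1.273 = 0.096 g
Step 2: Ratio = 0.096 / 1.369 = 0.0701242
Step 3: Mass loss% = 0.0701242 * 100 = 7.01242% ≈ 7.01%

7.01%


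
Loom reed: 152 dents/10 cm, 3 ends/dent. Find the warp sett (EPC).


Formula: EPC = (dents per 10 cm * ends per dent) / 10
Step 1: Total ends per 10 cm = 152 * 3 = 456
Step 2: EPC = 456 / 10 = 45.6 ends/cm

45.6 ends/cm


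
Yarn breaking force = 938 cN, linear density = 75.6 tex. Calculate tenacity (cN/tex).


Formula: Tenacity = Breaking force / Linear density
Tenacity = 938 cN / 75.6 tex
Tenacity = 12.41 cN/tex

12.41 cN/tex


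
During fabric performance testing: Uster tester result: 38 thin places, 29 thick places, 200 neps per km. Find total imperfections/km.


Formula: Total = thin places + thick places + neps
Total = 38 + 29 + 200
Total = 267 imperfections/km

267 imperfections/km


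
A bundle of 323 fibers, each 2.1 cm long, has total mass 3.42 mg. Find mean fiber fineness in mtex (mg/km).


Formula: fineness (mtex) = mass (mg) / total length (km) = (mass_mg / total_length_m) * 1000
Step 1: Convert fiber length: 2.1 cm = 0.021 m
Step 2: Total fiber length = 323 * 0.021 = 6.783 m
Step 3: Linear density = 3.42 mg / 6.783 m = 0.5042 mg/m
Step 4: fineness = 0.5042 * 1000 = 504.2 mtex

504.2 mtex


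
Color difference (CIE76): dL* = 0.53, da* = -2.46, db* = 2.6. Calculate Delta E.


Formula: Delta E = sqrt(dL*^2 + da*^2 + db*^2)
Step 1: dL*^2 = 0.53^2 = 0.2809
Step 2: da*^2 = (-2.46)^2 = 6.0516
Step 3: db*^2 = 2.6^2 = 6.76
Step 4: Sum = 0.2809 + 6.0516 + 6.76 = 13.0925
Step 5: Delta E = sqrt(13.0925) = 3.62

3.62 Delta E


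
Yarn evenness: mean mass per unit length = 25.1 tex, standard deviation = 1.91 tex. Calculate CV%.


Formula: CV% = (standard deviation / mean) * 100
Step 1: Ratio = 1.91 / 25.1 = 0.076096
Step 2: CV% = 0.076096 * 100 = 7.6096% ≈ 7.6%

7.6%


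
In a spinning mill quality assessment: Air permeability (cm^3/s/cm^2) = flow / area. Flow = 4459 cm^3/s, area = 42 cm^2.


Formula: Air Permeability = Airflow / Test Area
AP = 4459 cm^3/s / 42 cm^2
AP = 106.2 cm^3/s/cm^2

106.2 cm^3/s/cm^2


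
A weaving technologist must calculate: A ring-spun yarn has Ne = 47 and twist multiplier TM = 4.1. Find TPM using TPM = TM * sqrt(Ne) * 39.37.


Formula: TPM = TM * sqrt(Ne) * 39.37
Step 1: sqrt(Ne) = sqrt(47) = 6.8557
Step 2: TM * sqrt(Ne) = 4.1 * 6.8557 = 28.1084
Step 3: TPM = 28.1084 * 39.37 = 1107 twists/m

1107 twists/m


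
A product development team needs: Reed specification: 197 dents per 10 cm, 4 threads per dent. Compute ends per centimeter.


Formula: EPC = (dents per 10 cm * ends per dent) / 10
Step 1: Total ends per 10 cm = 197 * 4 = 788
Step 2: EPC = 788 / 10 = 78.8 ends/cm

78.8 ends/cm


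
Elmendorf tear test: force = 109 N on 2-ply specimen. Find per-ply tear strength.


Formula: Per-ply strength = Total force / Number of plies
Per-ply = 109 N / 2
Per-ply = 54.5 N

54.5 N


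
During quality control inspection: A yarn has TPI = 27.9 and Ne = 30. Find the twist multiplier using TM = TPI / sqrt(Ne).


Formula: TM = TPI / sqrt(Ne)
Step 1: sqrt(Ne) = sqrt(30) = 5.4772
Step 2: TM = 27.9 / 5.4772 = 5.09

5.09 TM


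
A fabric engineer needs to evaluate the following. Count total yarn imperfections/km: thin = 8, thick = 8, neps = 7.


Formula: Total = thin places + thick places + neps
Total = 8 + 8 + 7
Total = 23 imperfections/km

23 imperfections/km


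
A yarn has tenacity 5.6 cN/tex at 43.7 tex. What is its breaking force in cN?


Formula: Breaking force = Tenacity * Linear density
F = 5.6 cN/tex * 43.7 tex
F = 244.72 cN

244.72 cN


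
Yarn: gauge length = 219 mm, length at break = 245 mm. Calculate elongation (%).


Formula: Elongation (%) = ((L_break - L0) / L0) * 100
Step 1: Extension = 245 - 219 = 26 mm
Step 2: Elongation = (26 / 219) * 100
Step 3: Elongation = 0.118721 * 100 = 11.8721% ≈ 11.9%

11.9%


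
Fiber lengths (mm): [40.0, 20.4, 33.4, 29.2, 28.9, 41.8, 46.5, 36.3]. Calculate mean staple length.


Formula: Mean = sum of lengths / count
Sum = 40.0 + 20.4 + 33.4 + 29.2 + 28.9 + 41.8 + 46.5 + 36.3
Sum = 276.5 mm
Mean = 276.5 / 8 = 34.56 mm

34.56 mm


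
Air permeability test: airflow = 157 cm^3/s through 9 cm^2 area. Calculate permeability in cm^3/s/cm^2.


Formula: Air Permeability = Airflow / Test Area
AP = 157 cm^3/s / 9 cm^2
AP = 17.4 cm^3/s/cm^2

17.4 cm^3/s/cm^2


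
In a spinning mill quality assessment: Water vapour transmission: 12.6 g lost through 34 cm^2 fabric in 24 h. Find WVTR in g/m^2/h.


Formula: WVTR = mass_loss / (area * time)
Step 1: Convert area: 34 cm^2 = 0.0034 m^2
Step 2: WVTR = 12.6 g / (0.0034 m^2 * 24 h)
Step 3: WVTR = 12.6 / 0.0816 = 154.4 g/m^2/h

154.4 g/m^2/h


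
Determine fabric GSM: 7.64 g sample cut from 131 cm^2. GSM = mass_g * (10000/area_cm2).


Formula: GSM = mass_g / area_m2
Step 1: Convert area: 131 cm^2 = 131 / 10000 = 0.0131 m^2
Step 2: GSM = 7.64 g / 0.0131 m^2 = 583.2 g/m^2

583.2 g/m^2


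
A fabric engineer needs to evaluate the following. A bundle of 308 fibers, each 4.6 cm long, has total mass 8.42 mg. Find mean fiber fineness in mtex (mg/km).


Formula: fineness (mtex) = mass (mg) / total length (km) = (mass_mg / total_length_m) * 1000
Step 1: Convert fiber length: 4.6 cm = 0.046 m
Step 2: Total fiber length = 308 * 0.046 = 14.168 m
Step 3: Linear density = 8.42 mg / 14.168 m = 0.5943 mg/m
Step 4: fineness = 0.5943 * 1000 = 594.3 mtex

594.3 mtex


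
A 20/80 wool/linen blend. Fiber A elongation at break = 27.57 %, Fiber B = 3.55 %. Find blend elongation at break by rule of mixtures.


Formula: Blend property = (fraction_A * property_A) + (fraction_B * property_B)
Step 1: Contribution A = 20/100 * 27.57 % = 5.514 %
Step 2: Contribution B = 80/100 * 3.55 % = 2.84 %
Step 3: Blend elongation at break = 5.514 + 2.84 = 8.354 %

8.354 %


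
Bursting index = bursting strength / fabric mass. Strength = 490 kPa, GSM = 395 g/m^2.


Formula: Bursting Index = Bursting Strength / Fabric GSM
BI = 490 kPa / 395 g/m^2
BI = 1.241 kPa/(g/m^2)

1.241 kPa/(g/m^2)


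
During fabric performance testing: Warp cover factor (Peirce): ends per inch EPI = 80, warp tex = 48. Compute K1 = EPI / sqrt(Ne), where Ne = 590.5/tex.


Formula: K1 = EPI / sqrt(Ne), with Ne = 590.5 / tex_warp
Step 1: Ne = 590.5 / 48 = 12.302
Step 2: sqrt(Ne) = sqrt(12.302) = 3.5074
Step 3: K1 = 80 / 3.5074 = 22.8

22.8


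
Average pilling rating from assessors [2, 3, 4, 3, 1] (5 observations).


Formula: Mean = sum / count
Sum = 2 + 3 + 4 + 3 + 1 = 13
Mean = 13 / 5 = 2.6

2.6


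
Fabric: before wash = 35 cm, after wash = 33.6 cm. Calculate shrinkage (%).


Formula: Shrinkage% = ((L_before - L_after) / L_before) * 100
Step 1: Shrinkage = 35 - 33.6 = 1.4 cm
Step 2: Shrinkage% = (1.4 / 35) * 100
Step 3: Shrinkage% = 0.04 * 100 = 4.0%

4.0%


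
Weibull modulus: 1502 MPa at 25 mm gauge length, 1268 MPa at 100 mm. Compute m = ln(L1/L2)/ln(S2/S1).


Formula: m = ln(L1/L2) / ln(S2/S1)
Step 1: ln(L1/L2) = ln(25/100) = -1.38629
Step 2: S2/S1 = 1268/1502 = 0.84421
Step 3: ln(S2/S1) = ln(0.84421) = -0.16935
Step 4: m = -1.38629 / -0.16935 = 8.19

8.19 (Weibull m)


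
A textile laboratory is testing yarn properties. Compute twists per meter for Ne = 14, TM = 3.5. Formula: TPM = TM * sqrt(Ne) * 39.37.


Formula: TPM = TM * sqrt(Ne) * 39.37
Step 1: sqrt(Ne) = sqrt(14) = 3.7417
Step 2: TM * sqrt(Ne) = 3.5 * 3.7417 = 13.096
Step 3: TPM = 13.096 * 39.37 = 516 twists/m

516 twists/m


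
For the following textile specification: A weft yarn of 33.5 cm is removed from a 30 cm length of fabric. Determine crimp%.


Formula: Crimp% = ((L_yarn - L_fabric) / L_fabric) * 100
Step 1: Extension = 33.5 - 30 = 3.5 cm
Step 2: Crimp% = (3.5 / 30) * 100
Step 3: Crimp% = 0.116667 * 100 = 11.6667% ≈ 11.7%

11.7%


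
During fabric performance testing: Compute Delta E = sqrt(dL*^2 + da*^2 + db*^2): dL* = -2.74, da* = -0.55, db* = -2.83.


Formula: Delta E = sqrt(dL*^2 + da*^2 + db*^2)
Step 1: dL*^2 = (-2.74)^2 = 7.5076
Step 2: da*^2 = (-0.55)^2 = 0.3025
Step 3: db*^2 = (-2.83)^2 = 8.0089
Step 4: Sum = 7.5076 + 0.3025 + 8.0089 = 15.819
Step 5: Delta E = sqrt(15.819) = 3.98

3.98 Delta E


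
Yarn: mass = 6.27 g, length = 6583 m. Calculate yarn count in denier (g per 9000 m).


Formula: den = (mass_g / length_m) * 9000
Substituting: den = (6.27 / 6583) * 9000
Intermediate: 6.27 / 6583 = 0.00095245 g/m
den = 0.00095245 * 9000 = 8.6 denier

8.6 denier


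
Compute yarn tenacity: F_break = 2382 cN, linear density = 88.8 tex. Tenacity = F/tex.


Formula: Tenacity = Breaking force / Linear density
Tenacity = 2382 cN / 88.8 tex
Tenacity = 26.82 cN/tex

26.82 cN/tex


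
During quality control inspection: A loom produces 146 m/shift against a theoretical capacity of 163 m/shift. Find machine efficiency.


Formula: Efficiency% = (Actual output / Theoretical output) * 100
Efficiency% = (146 / 163) * 100
Efficiency% = 0.895706 * 100 = 89.5706% ≈ 89.6%

89.6%


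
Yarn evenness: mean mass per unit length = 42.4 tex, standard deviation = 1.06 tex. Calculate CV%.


Formula: CV% = (standard deviation / mean) * 100
Step 1: Ratio = 1.06 / 42.4 = 0.025
Step 2: CV% = 0.025 * 100 = 2.5%

2.5%


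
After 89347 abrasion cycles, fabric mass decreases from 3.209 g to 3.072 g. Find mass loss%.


Formula: Mass loss% = ((m_before - m_after) / m_before) * 100
Step 1: Mass loss = 3.209 - 3.072 = 0.137 g
Step 2: Ratio = 0.137 / 3.209 = 0.0426924
Step 3: Mass loss% = 0.0426924 * 100 = 4.26924% ≈ 4.27%

4.27%


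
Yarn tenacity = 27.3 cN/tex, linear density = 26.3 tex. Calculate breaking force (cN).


Formula: Breaking force = Tenacity * Linear density
F = 27.3 cN/tex * 26.3 tex
F = 717.99 cN

717.99 cN


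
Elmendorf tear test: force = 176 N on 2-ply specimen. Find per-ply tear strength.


Formula: Per-ply strength = Total force / Number of plies
Per-ply = 176 N / 2
Per-ply = 88 N

88 N


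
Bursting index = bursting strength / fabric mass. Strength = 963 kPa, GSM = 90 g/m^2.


Formula: Bursting Index = Bursting Strength / Fabric GSM
BI = 963 kPa / 90 g/m^2
BI = 10.700 kPa/(g/m^2)

10.700 kPa/(g/m^2)


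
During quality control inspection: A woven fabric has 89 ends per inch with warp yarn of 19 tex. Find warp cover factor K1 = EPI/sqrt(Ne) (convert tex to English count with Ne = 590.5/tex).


Formula: K1 = EPI / sqrt(Ne), with Ne = 590.5 / tex_warp
Step 1: Ne = 590.5 / 19 = 31.079
Step 2: sqrt(Ne) = sqrt(31.079) = 5.5749
Step 3: K1 = 89 / 5.5749 = 16.0

16.0


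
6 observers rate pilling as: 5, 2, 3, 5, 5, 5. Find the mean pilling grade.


Formula: Mean = sum / count
Sum = 5 + 2 + 3 + 5 + 5 + 5 = 25
Mean = 25 / 6 = 4.2

4.2


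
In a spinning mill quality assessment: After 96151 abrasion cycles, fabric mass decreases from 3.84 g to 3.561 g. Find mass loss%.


Formula: Mass loss% = ((m_before - m_after) / m_before) * 100
Step 1: Mass loss = 3.84 - 3.561 = 0.279 g
Step 2: Ratio = 0.279 / 3.84 = 0.0726563
Step 3: Mass loss% = 0.0726563 * 100 = 7.26563% ≈ 7.27%

7.27%


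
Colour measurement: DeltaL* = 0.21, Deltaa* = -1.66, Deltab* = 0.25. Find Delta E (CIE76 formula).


Formula: Delta E = sqrt(dL*^2 + da*^2 + db*^2)
Step 1: dL*^2 = 0.21^2 = 0.0441
Step 2: da*^2 = (-1.66)^2 = 2.7556
Step 3: db*^2 = 0.25^2 = 0.0625
Step 4: Sum = 0.0441 + 2.7556 + 0.0625 = 2.8622
Step 5: Delta E = sqrt(2.8622) = 1.69

1.69 Delta E


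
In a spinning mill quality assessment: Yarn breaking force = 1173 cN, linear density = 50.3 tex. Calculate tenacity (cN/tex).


Formula: Tenacity = Breaking force / Linear density
Tenacity = 1173 cN / 50.3 tex
Tenacity = 23.32 cN/tex

23.32 cN/tex


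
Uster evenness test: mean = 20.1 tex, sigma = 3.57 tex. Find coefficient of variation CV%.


Formula: CV% = (standard deviation / mean) * 100
Step 1: Ratio = 3.57 / 20.1 = 0.177612
Step 2: CV% = 0.177612 * 100 = 17.7612% ≈ 17.8%

17.8%


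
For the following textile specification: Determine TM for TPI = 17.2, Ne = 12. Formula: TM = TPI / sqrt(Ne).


Formula: TM = TPI / sqrt(Ne)
Step 1: sqrt(Ne) = sqrt(12) = 3.4641
Step 2: TM = 17.2 / 3.4641 = 4.97

4.97 TM


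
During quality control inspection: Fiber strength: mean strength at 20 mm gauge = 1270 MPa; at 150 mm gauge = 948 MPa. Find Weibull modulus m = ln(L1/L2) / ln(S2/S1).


Formula: m = ln(L1/L2) / ln(S2/S1)
Step 1: ln(L1/L2) = ln(20/150) = -2.01490
Step 2: S2/S1 = 948/1270 = 0.74646
Step 3: ln(S2/S1) = ln(0.74646) = -0.29241
Step 4: m = -2.01490 / -0.29241 = 6.89

6.89 (Weibull m)


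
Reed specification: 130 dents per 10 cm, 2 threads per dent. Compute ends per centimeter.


Formula: EPC = (dents per 10 cm * ends per dent) / 10
Step 1: Total ends per 10 cm = 130 * 2 = 260
Step 2: EPC = 260 / 10 = 26.0 ends/cm

26.0 ends/cm


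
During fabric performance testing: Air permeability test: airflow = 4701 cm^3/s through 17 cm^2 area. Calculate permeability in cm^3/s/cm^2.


Formula: Air Permeability = Airflow / Test Area
AP = 4701 cm^3/s / 17 cm^2
AP = 276.5 cm^3/s/cm^2

276.5 cm^3/s/cm^2


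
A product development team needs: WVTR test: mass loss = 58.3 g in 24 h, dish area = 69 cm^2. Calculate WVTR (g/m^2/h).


Formula: WVTR = mass_loss / (area * time)
Step 1: Convert area: 69 cm^2 = 0.0069 m^2
Step 2: WVTR = 58.3 g / (0.0069 m^2 * 24 h)
Step 3: WVTR = 58.3 / 0.1656 = 352.1 g/m^2/h

352.1 g/m^2/h


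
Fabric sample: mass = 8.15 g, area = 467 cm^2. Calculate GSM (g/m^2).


Formula: GSM = mass_g / area_m2
Step 1: Convert area: 467 cm^2 = 467 / 10000 = 0.0467 m^2
Step 2: GSM = 8.15 g / 0.0467 m^2 = 174.5 g/m^2

174.5 g/m^2


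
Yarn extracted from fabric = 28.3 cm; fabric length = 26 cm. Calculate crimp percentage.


Formula: Crimp% = ((L_yarn - L_fabric) / L_fabric) * 100
Step 1: Extension = 28.3 - 26 = 2.3 cm
Step 2: Crimp% = (2.3 / 26) * 100
Step 3: Crimp% = 0.088462 * 100 = 8.8462% ≈ 8.8%

8.8%


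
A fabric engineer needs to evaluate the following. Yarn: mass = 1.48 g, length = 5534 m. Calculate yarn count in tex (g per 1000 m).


Formula: Tex = (mass_g / length_m) * 1000
Substituting: Tex = (1.48 / 5534) * 1000
Intermediate: 1.48 / 5534 = 0.00026744 g/m
Tex = 0.00026744 * 1000 = 0.27 tex

0.27 tex


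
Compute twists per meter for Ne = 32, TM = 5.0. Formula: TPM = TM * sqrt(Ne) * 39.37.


Formula: TPM = TM * sqrt(Ne) * 39.37
Step 1: sqrt(Ne) = sqrt(32) = 5.6569
Step 2: TM * sqrt(Ne) = 5.0 * 5.6569 = 28.2845
Step 3: TPM = 28.2845 * 39.37 = 1114 twists/m

1114 twists/m


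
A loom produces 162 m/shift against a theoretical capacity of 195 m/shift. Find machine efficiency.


Formula: Efficiency% = (Actual output / Theoretical output) * 100
Efficiency% = (162 / 195) * 100
Efficiency% = 0.830769 * 100 = 83.0769% ≈ 83.1%

83.1%


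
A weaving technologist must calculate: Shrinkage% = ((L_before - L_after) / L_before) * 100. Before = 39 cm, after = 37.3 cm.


Formula: Shrinkage% = ((L_before - L_after) / L_before) * 100
Step 1: Shrinkage = 39 - 37.3 = 1.7 cm
Step 2: Shrinkage% = (1.7 / 39) * 100
Step 3: Shrinkage% = 0.04359 * 100 = 4.359% ≈ 4.4%

4.4%


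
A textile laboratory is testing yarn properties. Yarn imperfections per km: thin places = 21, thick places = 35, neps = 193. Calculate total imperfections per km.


Formula: Total = thin places + thick places + neps
Total = 21 + 35 + 193
Total = 249 imperfections/km

249 imperfections/km


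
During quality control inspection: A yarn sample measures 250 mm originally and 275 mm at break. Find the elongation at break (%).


Formula: Elongation (%) = ((L_break - L0) / L0) * 100
Step 1: Extension = 275 - 250 = 25 mm
Step 2: Elongation = (25 / 250) * 100
Step 3: Elongation = 0.1 * 100 = 10.0%

10.0%


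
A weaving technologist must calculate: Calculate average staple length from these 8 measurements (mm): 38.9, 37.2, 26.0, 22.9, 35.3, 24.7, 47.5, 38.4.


Formula: Mean = sum of lengths / count
Sum = 38.9 + 37.2 + 26.0 + 22.9 + 35.3 + 24.7 + 47.5 + 38.4
Sum = 270.9 mm
Mean = 270.9 / 8 = 33.86 mm

33.86 mm


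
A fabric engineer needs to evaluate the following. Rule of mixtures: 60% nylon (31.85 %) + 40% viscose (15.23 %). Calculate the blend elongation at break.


Formula: Blend property = (fraction_A * property_A) + (fraction_B * property_B)
Step 1: Contribution A = 60/100 * 31.85 % = 19.11 %
Step 2: Contribution B = 40/100 * 15.23 % = 6.092 %
Step 3: Blend elongation at break = 19.11 + 6.092 = 25.202 %

25.202 %


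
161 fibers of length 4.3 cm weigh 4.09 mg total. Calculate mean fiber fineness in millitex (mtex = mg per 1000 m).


Formula: fineness (mtex) = mass (mg) / total length (km) = (mass_mg / total_length_m) * 1000
Step 1: Convert fiber length: 4.3 cm = 0.043 m
Step 2: Total fiber length = 161 * 0.043 = 6.923 m
Step 3: Linear density = 4.09 mg / 6.923 m = 0.5908 mg/m
Step 4: fineness = 0.5908 * 1000 = 590.8 mtex

590.8 mtex


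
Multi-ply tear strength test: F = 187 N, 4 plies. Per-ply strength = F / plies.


Formula: Per-ply strength = Total force / Number of plies
Per-ply = 187 N / 4
Per-ply = 46.75 N

46.75 N


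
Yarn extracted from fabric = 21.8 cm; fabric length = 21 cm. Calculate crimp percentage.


Formula: Crimp% = ((L_yarn - L_fabric) / L_fabric) * 100
Step 1: Extension = 21.8 - 21 = 0.8 cm
Step 2: Crimp% = (0.8 / 21) * 100
Step 3: Crimp% = 0.038095 * 100 = 3.8095% ≈ 3.8%

3.8%


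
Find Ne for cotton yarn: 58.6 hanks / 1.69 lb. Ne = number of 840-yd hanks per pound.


Formula: Ne = hanks / mass_lb
Substituting: Ne = 58.6 / 1.69
Ne = 34.7

34.7 Ne


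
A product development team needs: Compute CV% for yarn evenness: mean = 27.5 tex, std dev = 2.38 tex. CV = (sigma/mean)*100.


Formula: CV% = (standard deviation / mean) * 100
Step 1: Ratio = 2.38 / 27.5 = 0.086545
Step 2: CV% = 0.086545 * 100 = 8.6545% ≈ 8.7%

8.7%


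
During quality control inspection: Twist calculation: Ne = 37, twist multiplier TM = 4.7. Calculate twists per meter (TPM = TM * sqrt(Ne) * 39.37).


Formula: TPM = TM * sqrt(Ne) * 39.37
Step 1: sqrt(Ne) = sqrt(37) = 6.0828
Step 2: TM * sqrt(Ne) = 4.7 * 6.0828 = 28.5892
Step 3: TPM = 28.5892 * 39.37 = 1126 twists/m

1126 twists/m


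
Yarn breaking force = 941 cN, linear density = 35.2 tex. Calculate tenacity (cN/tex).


Formula: Tenacity = Breaking force / Linear density
Tenacity = 941 cN / 35.2 tex
Tenacity = 26.73 cN/tex

26.73 cN/tex


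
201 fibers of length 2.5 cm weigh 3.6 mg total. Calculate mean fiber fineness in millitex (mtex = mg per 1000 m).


Formula: fineness (mtex) = mass (mg) / total length (km) = (mass_mg / total_length_m) * 1000
Step 1: Convert fiber length: 2.5 cm = 0.025 m
Step 2: Total fiber length = 201 * 0.025 = 5.025 m
Step 3: Linear density = 3.6 mg / 5.025 m = 0.7164 mg/m
Step 4: fineness = 0.7164 * 1000 = 716.4 mtex

716.4 mtex


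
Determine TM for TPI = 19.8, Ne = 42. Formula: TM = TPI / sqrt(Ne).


Formula: TM = TPI / sqrt(Ne)
Step 1: sqrt(Ne) = sqrt(42) = 6.4807
Step 2: TM = 19.8 / 6.4807 = 3.06

3.06 TM


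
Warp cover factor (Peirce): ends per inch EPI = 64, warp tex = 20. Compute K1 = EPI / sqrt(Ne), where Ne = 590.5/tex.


Formula: K1 = EPI / sqrt(Ne), with Ne = 590.5 / tex_warp
Step 1: Ne = 590.5 / 20 = 29.525
Step 2: sqrt(Ne) = sqrt(29.525) = 5.4337
Step 3: K1 = 64 / 5.4337 = 11.8

11.8


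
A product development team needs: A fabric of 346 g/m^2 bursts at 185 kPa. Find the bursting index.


Formula: Bursting Index = Bursting Strength / Fabric GSM
BI = 185 kPa / 346 g/m^2
BI = 0.535 kPa/(g/m^2)

0.535 kPa/(g/m^2)


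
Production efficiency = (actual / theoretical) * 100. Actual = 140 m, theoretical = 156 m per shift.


Formula: Efficiency% = (Actual output / Theoretical output) * 100
Efficiency% = (140 / 156) * 100
Efficiency% = 0.897436 * 100 = 89.7436% ≈ 89.7%

89.7%


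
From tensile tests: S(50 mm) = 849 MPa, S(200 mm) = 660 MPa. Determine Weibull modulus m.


Formula: m = ln(L1/L2) / ln(S2/S1)
Step 1: ln(L1/L2) = ln(50/200) = -1.38629
Step 2: S2/S1 = 660/849 = 0.77739
Step 3: ln(S2/S1) = ln(0.77739) = -0.25181
Step 4: m = -1.38629 / -0.25181 = 5.51

5.51 (Weibull m)


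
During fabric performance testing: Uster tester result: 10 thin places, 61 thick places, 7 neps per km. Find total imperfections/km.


Formula: Total = thin places + thick places + neps
Total = 10 + 61 + 7
Total = 78 imperfections/km

78 imperfections/km
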